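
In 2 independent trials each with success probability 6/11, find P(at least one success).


P(at least one) = 1 - P(none)
P(none) = (1 - 6/11)^2 = (5/11)^2 = 25/121
P(at least one) = 1 - 25/121 = 96/121

96/121


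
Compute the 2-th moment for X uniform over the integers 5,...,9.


E[X^2] = (1/5) * sum(x^2 for x=5..9)
= 255/5 = 51

51


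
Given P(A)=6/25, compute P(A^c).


P(A') = 1 - P(A) = 1 - 6/25 = 19/25

19/25


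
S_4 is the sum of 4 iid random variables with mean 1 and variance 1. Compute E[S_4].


E[S_n] = n*E[X_1] = 4*1 = 4

4


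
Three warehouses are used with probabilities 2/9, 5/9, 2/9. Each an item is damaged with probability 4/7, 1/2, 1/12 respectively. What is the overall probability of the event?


P(A) = P(A|B1)P(B1) + P(A|B2)P(B2) + P(A|B3)P(B3)
= 4/7*2/9 + 1/2*5/9 + 1/12*2/9
= 8/63 + 5/18 + 1/54 = 80/189

80/189


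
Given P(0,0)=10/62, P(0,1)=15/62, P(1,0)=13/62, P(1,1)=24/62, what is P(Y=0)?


P(Y=0) = P(0,0)+P(1,0) = 10/62 + 13/62 = 23/62

23/62


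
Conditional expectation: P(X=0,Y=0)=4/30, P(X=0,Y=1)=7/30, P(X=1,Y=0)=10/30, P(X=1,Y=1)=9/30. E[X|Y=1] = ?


P(Y=1) = 16/30
E[X|Y=1] = (0*7 + 1*9)/16 = 9/16

9/16


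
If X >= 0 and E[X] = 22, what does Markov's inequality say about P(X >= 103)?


Markov: P(X >= a) <= E[X]/a
P(X >= 103) <= 22/103

22/103


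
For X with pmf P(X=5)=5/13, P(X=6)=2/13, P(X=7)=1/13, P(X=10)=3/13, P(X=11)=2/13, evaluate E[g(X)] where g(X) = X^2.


E[X^2] = sum(g(x)*P(x))
= 25*5/13 + 36*2/13 + 49*1/13 + 100*3/13 + 121*2/13
= 788/13

788/13


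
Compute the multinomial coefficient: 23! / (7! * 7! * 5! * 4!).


23! = 25852016738884976640000
Denominator: 7!=5040 * 7!=5040 * 5!=120 * 4!=24
Coefficient = 25852016738884976640000 / 73156608000 = 353379106080

353379106080


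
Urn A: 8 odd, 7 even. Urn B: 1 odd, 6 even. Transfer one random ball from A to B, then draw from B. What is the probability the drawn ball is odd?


P(transfer odd) = 8/15; P(transfer even) = 7/15
If odd transferred: Urn II has 2 odd of 8, so P(odd|odd moved) = 1/4
If even transferred: Urn II has 1 odd of 8, so P(odd|even moved) = 1/8
By total probability: P(odd) = 8/15*1/4 + 7/15*1/8 = 23/120

23/120


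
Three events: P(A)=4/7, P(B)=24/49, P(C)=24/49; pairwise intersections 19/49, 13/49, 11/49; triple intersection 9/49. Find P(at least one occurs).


P(A∪B∪C) = P(A)+P(B)+P(C) - P(AB)-P(AC)-P(BC) + P(ABC)
= 4/7+24/49+24/49 - 19/49-13/49-11/49 + 9/49
= 6/7

6/7


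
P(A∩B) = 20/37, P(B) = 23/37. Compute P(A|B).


P(A|B) = P(A∩B)/P(B) = (20/37)/(23/37) = 20/23

20/23


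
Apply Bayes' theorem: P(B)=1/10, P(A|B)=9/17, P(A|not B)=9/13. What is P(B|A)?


P(A) = P(A|B)P(B) + P(A|B')P(B') = 9/17*1/10 + 9/13*9/10 = 747/1105
P(B|A) = P(A|B)P(B)/P(A) = (9/170)/(747/1105) = 13/166

13/166


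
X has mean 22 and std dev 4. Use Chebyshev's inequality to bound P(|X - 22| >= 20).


k = 20/4 = 5
Chebyshev: P(|X-mu| >= k*sigma) <= 1/k^2 = 1/5^2 = 1/25

1/25


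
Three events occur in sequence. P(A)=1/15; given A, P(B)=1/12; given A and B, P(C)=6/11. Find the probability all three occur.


P(A∩B∩C) = P(A) * P(B|A) * P(C|A∩B)
= 1/15 * 1/12 * 6/11
= 1/180 * 6/11 = 1/330

1/330


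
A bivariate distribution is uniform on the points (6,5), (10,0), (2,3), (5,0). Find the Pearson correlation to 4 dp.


Cov(X,Y) = -2.5000, Var(X) = 8.1875, Var(Y) = 4.5000
rho = Cov/(sqrt(VarX)*sqrt(VarY)) = -0.4119

-0.4119


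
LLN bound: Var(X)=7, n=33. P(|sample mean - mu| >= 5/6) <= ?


Var(Xbar) = Var(X)/n = 7/33
Chebyshev: P(|Xbar-mu| >= 5/6) <= Var(Xbar)/(5/6)^2 = (7/33)/(25/36) = 84/275

84/275


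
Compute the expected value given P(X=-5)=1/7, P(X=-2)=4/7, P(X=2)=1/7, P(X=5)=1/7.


E[X] = sum(x * P(x))
= -5*1/7 - 2*4/7 + 2*1/7 + 5*1/7
= -6/7

-6/7


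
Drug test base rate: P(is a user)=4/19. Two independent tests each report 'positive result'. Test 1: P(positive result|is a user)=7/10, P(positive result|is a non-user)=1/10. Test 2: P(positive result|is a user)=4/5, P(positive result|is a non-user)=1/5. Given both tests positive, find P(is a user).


After test 1: P(+) = 7/10*4/19 + 1/10*15/19 = 43/190
P(B|+) = (14/95)/(43/190) = 28/43
After test 2 (use post1 as new prior): P(+) = 4/5*28/43 + 1/5*15/43 = 127/215
P(B|+,+) = (112/215)/(127/215) = 112/127

112/127


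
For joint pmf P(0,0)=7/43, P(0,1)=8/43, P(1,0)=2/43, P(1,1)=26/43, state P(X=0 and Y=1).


Read from table: P(X=0, Y=1) = 8/43

8/43


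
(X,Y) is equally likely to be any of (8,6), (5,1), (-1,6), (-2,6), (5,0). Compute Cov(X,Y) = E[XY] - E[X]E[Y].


E[X]=3, E[Y]=19/5, E[XY]=7
Cov(X,Y) = E[XY] - E[X]E[Y] = 7 - 3*19/5 = -22/5

-22/5


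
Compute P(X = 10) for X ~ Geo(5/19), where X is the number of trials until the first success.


P(X=10) = (1-p)^9 * p = (14/19)^9 * 5/19
= 20661046784/322687697779 * 5/19 = 103305233920/6131066257801

103305233920/6131066257801


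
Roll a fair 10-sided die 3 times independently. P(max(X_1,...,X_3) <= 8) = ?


P(max <= 8) = P(all X_i <= 8) = (P(X_1 <= 8))^3
= (8/10)^3 = (4/5)^3 = 64/125

64/125


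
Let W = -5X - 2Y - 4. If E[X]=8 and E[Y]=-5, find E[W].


E[-5X - 2Y - 4] = -5*E[X] - 2*E[Y] - 4
= (-5)*(8) + (-2)*(-5) + (-4)
= -40 + 10 - 4 = -34

-34


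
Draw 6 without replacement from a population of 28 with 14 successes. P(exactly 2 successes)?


P(X=2) = C(14,2)*C(14,4) / C(28,6)
= 91*1001 / 376740
= 91091/376740 = 1001/4140

1001/4140


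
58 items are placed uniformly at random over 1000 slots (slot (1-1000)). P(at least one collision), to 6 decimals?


P(all different) = prod((1000-i)/1000 for i=0..57) = 0.185328
P(at least one match) = 1 - 0.185328 = 0.814672

0.814672


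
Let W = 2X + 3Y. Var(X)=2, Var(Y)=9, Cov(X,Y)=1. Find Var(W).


Var(2X + 3Y) = 2^2*Var(X) + 3^2*Var(Y) + 2*2*3*Cov(X,Y)
= 4*2 + 9*9 + 12*1
= 8 + 81 + 12 = 101

101


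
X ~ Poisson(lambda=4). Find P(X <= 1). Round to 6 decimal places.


P(X<=1) = e^(-4)*4^0/0! + e^(-4)*4^1/1!
≈ 0.0183156389 + 0.0732625556
= 0.0915781945
≈ 0.091578

0.091578


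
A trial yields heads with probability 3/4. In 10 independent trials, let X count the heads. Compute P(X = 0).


P(X=0) = C(10,0) * p^0 * (1-p)^10
= 1 * 1 * 1/1048576
= 1/1048576

1/1048576


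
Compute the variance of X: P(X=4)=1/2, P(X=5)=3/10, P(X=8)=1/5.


E[X] = 51/10, E[X^2] = 283/10
Var(X) = E[X^2] - (E[X])^2 = 283/10 - (51/10)^2 = 229/100

229/100


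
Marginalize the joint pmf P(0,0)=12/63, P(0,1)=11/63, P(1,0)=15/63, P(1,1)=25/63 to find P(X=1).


P(X=1) = P(1,0)+P(1,1) = 15/63 + 25/63 = 40/63

40/63


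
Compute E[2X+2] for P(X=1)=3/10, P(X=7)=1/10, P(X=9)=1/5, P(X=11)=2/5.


E[2X+2] = sum(g(x)*P(x))
= 4*3/10 + 16*1/10 + 20*1/5 + 24*2/5
= 82/5

82/5


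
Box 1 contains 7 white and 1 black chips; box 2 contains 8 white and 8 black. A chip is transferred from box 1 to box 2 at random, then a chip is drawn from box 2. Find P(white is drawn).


P(transfer white) = 7/8; P(transfer black) = 1/8
If white transferred: Urn II has 9 white of 17, so P(white|white moved) = 9/17
If black transferred: Urn II has 8 white of 17, so P(white|black moved) = 8/17
By total probability: P(white) = 7/8*9/17 + 1/8*8/17 = 71/136

71/136


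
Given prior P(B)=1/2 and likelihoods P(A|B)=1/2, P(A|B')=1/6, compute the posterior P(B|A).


P(A) = P(A|B)P(B) + P(A|B')P(B') = 1/2*1/2 + 1/6*1/2 = 1/3
P(B|A) = P(A|B)P(B)/P(A) = (1/4)/(1/3) = 3/4

3/4


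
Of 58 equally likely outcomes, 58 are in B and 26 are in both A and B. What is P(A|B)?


P(A|B) = P(A∩B)/P(B) = (26/58)/(58/58) = 26/58 = 13/29

13/29


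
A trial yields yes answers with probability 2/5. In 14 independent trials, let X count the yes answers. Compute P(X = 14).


P(X=14) = C(14,14) * p^14 * (1-p)^0
= 1 * 16384/6103515625 * 1
= 16384/6103515625

16384/6103515625


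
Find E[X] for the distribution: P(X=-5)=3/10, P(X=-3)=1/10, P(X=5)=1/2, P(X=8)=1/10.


E[X] = sum(x * P(x))
= -5*3/10 - 3*1/10 + 5*1/2 + 8*1/10
= 3/2

3/2


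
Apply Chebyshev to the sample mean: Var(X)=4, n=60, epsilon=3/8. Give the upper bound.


Var(Xbar) = Var(X)/n = 4/60
Chebyshev: P(|Xbar-mu| >= 3/8) <= Var(Xbar)/(3/8)^2 = (1/15)/(9/64) = 64/135

64/135


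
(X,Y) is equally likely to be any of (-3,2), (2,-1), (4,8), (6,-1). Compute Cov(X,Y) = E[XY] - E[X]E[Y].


E[X]=9/4, E[Y]=2, E[XY]=9/2
Cov(X,Y) = E[XY] - E[X]E[Y] = 9/2 - 9/4*2 = 0

0


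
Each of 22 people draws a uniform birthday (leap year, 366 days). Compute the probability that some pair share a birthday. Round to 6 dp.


P(all different) = prod((366-i)/366 for i=0..21) = 0.525249
P(at least one match) = 1 - 0.525249 = 0.474751

0.474751


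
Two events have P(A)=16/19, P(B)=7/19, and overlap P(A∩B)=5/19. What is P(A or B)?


P(A∪B) = P(A) + P(B) - P(A∩B)
= 16/19 + 7/19 - 5/19 = 18/19

18/19


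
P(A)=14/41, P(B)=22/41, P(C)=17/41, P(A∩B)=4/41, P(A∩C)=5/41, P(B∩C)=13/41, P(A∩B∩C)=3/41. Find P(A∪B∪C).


P(A∪B∪C) = P(A)+P(B)+P(C) - P(AB)-P(AC)-P(BC) + P(ABC)
= 14/41+22/41+17/41 - 4/41-5/41-13/41 + 3/41
= 34/41

34/41


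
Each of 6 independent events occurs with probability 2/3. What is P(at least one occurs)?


P(at least one) = 1 - P(none)
P(none) = (1 - 2/3)^6 = (1/3)^6 = 1/729
P(at least one) = 1 - 1/729 = 728/729

728/729


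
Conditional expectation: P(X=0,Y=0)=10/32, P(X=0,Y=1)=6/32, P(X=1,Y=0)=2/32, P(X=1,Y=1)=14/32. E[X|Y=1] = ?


P(Y=1) = 20/32
E[X|Y=1] = (0*6 + 1*14)/20 = 14/20 = 7/10

7/10


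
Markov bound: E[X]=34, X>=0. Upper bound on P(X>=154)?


Markov: P(X >= a) <= E[X]/a
P(X >= 154) <= 34/154 = 17/77

17/77


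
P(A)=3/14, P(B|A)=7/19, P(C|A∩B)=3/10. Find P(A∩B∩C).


P(A∩B∩C) = P(A) * P(B|A) * P(C|A∩B)
= 3/14 * 7/19 * 3/10
= 3/38 * 3/10 = 9/380

9/380


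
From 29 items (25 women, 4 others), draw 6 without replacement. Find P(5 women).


P(X=5) = C(25,5)*C(4,1) / C(29,6)
= 53130*4 / 475020
= 212520/475020 = 506/1131

506/1131


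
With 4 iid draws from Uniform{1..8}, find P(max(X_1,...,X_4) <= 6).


P(max <= 6) = P(all X_i <= 6) = (P(X_1 <= 6))^4
= (6/8)^4 = (3/4)^4 = 81/256

81/256


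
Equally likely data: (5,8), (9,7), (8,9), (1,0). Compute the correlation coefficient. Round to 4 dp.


Cov(X,Y) = 9.2500, Var(X) = 9.6875, Var(Y) = 12.5000
rho = Cov/(sqrt(VarX)*sqrt(VarY)) = 0.8406

0.8406


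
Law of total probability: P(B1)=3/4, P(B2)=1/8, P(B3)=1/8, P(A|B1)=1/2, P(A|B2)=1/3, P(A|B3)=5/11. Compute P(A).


P(A) = P(A|B1)P(B1) + P(A|B2)P(B2) + P(A|B3)P(B3)
= 1/2*3/4 + 1/3*1/8 + 5/11*1/8
= 3/8 + 1/24 + 5/88 = 125/264

125/264


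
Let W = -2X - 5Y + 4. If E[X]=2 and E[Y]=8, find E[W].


E[-2X - 5Y + 4] = -2*E[X] - 5*E[Y] + 4
= (-2)*(2) + (-5)*(8) + (4)
= -4 - 40 + 4 = -40

-40


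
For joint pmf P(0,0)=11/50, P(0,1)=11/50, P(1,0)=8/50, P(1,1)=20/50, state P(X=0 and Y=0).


Read from table: P(X=0, Y=0) = 11/50

11/50


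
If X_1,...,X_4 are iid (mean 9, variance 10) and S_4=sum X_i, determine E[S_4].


E[S_n] = n*E[X_1] = 4*9 = 36

36


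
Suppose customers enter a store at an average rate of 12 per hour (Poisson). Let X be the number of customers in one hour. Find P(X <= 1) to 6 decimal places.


P(X<=1) = e^(-12)*12^0/0! + e^(-12)*12^1/1!
≈ 0.0000061442 + 0.0000737305
= 0.0000798747
≈ 0.000080

0.000080


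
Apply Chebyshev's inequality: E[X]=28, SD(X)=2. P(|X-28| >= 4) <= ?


k = 4/2 = 2
Chebyshev: P(|X-mu| >= k*sigma) <= 1/k^2 = 1/2^2 = 1/4

1/4


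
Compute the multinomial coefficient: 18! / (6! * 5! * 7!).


18! = 6402373705728000
Denominator: 6!=720 * 5!=120 * 7!=5040
Coefficient = 6402373705728000 / 435456000 = 14702688

14702688


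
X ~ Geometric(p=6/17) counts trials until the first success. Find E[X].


For geometric (trials until first success), E[X] = 1/p = 1/(6/17) = 17/6

17/6


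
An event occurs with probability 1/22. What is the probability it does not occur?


P(A') = 1 - P(A) = 1 - 1/22 = 21/22

21/22


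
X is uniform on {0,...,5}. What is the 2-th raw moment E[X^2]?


E[X^2] = (1/6) * sum(x^2 for x=0..5)
= 55/6

55/6


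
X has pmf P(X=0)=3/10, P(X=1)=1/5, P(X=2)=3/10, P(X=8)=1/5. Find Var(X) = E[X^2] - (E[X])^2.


E[X] = 12/5, E[X^2] = 71/5
Var(X) = E[X^2] - (E[X])^2 = 71/5 - (12/5)^2 = 211/25

211/25


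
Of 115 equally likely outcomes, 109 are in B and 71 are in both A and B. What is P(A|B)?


P(A|B) = P(A∩B)/P(B) = (71/115)/(109/115) = 71/109

71/109


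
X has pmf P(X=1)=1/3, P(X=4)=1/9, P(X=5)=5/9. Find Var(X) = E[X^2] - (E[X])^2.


E[X] = 32/9, E[X^2] = 16
Var(X) = E[X^2] - (E[X])^2 = 16 - (32/9)^2 = 272/81

272/81


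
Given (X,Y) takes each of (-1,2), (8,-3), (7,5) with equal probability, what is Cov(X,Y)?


E[X]=14/3, E[Y]=4/3, E[XY]=3
Cov(X,Y) = E[XY] - E[X]E[Y] = 3 - 14/3*4/3 = -29/9

-29/9


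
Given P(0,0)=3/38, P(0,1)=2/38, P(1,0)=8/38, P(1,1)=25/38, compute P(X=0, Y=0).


Read from table: P(X=0, Y=0) = 3/38

3/38


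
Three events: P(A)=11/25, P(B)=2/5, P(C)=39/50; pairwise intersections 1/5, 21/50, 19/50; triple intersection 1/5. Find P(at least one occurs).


P(A∪B∪C) = P(A)+P(B)+P(C) - P(AB)-P(AC)-P(BC) + P(ABC)
= 11/25+2/5+39/50 - 1/5-21/50-19/50 + 1/5
= 41/50

41/50


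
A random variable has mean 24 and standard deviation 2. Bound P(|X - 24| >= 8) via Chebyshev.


k = 8/2 = 4
Chebyshev: P(|X-mu| >= k*sigma) <= 1/k^2 = 1/4^2 = 1/16

1/16


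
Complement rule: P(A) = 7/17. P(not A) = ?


P(A') = 1 - P(A) = 1 - 7/17 = 10/17

10/17


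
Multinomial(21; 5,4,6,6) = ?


21! = 51090942171709440000
Denominator: 5!=120 * 4!=24 * 6!=720 * 6!=720
Coefficient = 51090942171709440000 / 1492992000 = 34220506320

34220506320


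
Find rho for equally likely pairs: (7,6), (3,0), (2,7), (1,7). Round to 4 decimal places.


Cov(X,Y) = -0.5000, Var(X) = 5.1875, Var(Y) = 8.5000
rho = Cov/(sqrt(VarX)*sqrt(VarY)) = -0.0753

-0.0753


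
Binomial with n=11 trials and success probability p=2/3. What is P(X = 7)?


P(X=7) = C(11,7) * p^7 * (1-p)^4
= 330 * 128/2187 * 1/81
= 14080/59049

14080/59049


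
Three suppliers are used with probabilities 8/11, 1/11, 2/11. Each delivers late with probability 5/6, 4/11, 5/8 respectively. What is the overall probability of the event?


P(A) = P(A|B1)P(B1) + P(A|B2)P(B2) + P(A|B3)P(B3)
= 5/6*8/11 + 4/11*1/11 + 5/8*2/11
= 20/33 + 4/121 + 5/44 = 1093/1452

1093/1452


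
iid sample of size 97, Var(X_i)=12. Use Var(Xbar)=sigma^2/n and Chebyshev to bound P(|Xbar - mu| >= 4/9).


Var(Xbar) = Var(X)/n = 12/97
Chebyshev: P(|Xbar-mu| >= 4/9) <= Var(Xbar)/(4/9)^2 = (12/97)/(16/81) = 243/388

243/388


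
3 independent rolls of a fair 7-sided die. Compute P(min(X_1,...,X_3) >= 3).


P(min >= 3) = P(all X_i >= 3) = (P(X_1 >= 3))^3
= (5/7)^3 = 125/343

125/343


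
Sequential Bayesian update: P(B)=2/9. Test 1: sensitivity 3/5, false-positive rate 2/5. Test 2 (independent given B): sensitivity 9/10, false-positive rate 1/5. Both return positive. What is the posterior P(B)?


After test 1: P(+) = 3/5*2/9 + 2/5*7/9 = 4/9
P(B|+) = (2/15)/(4/9) = 3/10
After test 2 (use post1 as new prior): P(+) = 9/10*3/10 + 1/5*7/10 = 41/100
P(B|+,+) = (27/100)/(41/100) = 27/41

27/41


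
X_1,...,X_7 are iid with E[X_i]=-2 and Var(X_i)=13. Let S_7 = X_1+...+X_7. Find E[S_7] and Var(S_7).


E[S_n] = n*mu = 7*-2 = -14
Var(S_n) = n*sigma^2 = 7*13 = 91

E[S_7]=-14, Var(S_7)=91


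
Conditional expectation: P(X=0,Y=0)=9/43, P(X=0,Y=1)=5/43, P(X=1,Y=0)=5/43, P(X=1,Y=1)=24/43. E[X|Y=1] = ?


P(Y=1) = 29/43
E[X|Y=1] = (0*5 + 1*24)/29 = 24/29

24/29


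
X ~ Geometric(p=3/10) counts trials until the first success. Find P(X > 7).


P(X > 7) = P(first 7 trials all fail) = (1-p)^7 = (7/10)^7 = 823543/10000000

823543/10000000


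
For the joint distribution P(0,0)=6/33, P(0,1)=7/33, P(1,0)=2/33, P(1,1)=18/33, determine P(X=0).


P(X=0) = P(0,0)+P(0,1) = 6/33 + 7/33 = 13/33

13/33


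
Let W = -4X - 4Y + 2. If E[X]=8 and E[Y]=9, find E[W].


E[-4X - 4Y + 2] = -4*E[X] - 4*E[Y] + 2
= (-4)*(8) + (-4)*(9) + (2)
= -32 - 36 + 2 = -66

-66


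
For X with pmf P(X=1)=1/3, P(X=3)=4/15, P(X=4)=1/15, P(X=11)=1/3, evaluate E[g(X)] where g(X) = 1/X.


E[1/X] = sum(g(x)*P(x))
= 1*1/3 + 1/3*4/15 + 1/4*1/15 + 1/11*1/3
= 929/1980

929/1980


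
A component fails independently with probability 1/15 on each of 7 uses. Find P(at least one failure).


P(at least one) = 1 - P(none)
P(none) = (1 - 1/15)^7 = (14/15)^7 = 105413504/170859375
P(at least one) = 1 - 105413504/170859375 = 65445871/170859375

65445871/170859375


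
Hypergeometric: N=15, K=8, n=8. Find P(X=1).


P(X=1) = C(8,1)*C(7,7) / C(15,8)
= 8*1 / 6435
= 8/6435

8/6435


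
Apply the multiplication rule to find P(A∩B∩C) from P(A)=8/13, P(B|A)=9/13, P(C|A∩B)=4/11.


P(A∩B∩C) = P(A) * P(B|A) * P(C|A∩B)
= 8/13 * 9/13 * 4/11
= 72/169 * 4/11 = 288/1859

288/1859


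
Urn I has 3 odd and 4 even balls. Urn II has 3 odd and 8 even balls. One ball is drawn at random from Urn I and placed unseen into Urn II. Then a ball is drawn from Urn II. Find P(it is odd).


P(transfer odd) = 3/7; P(transfer even) = 4/7
If odd transferred: Urn II has 4 odd of 12, so P(odd|odd moved) = 1/3
If even transferred: Urn II has 3 odd of 12, so P(odd|even moved) = 1/4
By total probability: P(odd) = 3/7*1/3 + 4/7*1/4 = 2/7

2/7


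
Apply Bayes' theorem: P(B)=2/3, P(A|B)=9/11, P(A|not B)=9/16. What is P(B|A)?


P(A) = P(A|B)P(B) + P(A|B')P(B') = 9/11*2/3 + 9/16*1/3 = 129/176
P(B|A) = P(A|B)P(B)/P(A) = (6/11)/(129/176) = 32/43

32/43


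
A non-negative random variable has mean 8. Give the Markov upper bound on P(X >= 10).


Markov: P(X >= a) <= E[X]/a
P(X >= 10) <= 8/10 = 4/5

4/5


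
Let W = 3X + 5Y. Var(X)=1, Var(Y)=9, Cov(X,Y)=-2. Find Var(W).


Var(3X + 5Y) = 3^2*Var(X) + 5^2*Var(Y) + 2*3*5*Cov(X,Y)
= 9*1 + 25*9 + 30*(-2)
= 9 + 225 - 60 = 174

174


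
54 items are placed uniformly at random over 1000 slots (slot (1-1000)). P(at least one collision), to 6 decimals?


P(all different) = prod((1000-i)/1000 for i=0..53) = 0.232882
P(at least one match) = 1 - 0.232882 = 0.767118

0.767118


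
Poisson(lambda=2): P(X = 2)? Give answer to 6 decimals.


P(X=2) = e^(-2) * 2^2 / 2!
≈ 0.1353352832 * 4 / 2
≈ 0.270671

0.270671


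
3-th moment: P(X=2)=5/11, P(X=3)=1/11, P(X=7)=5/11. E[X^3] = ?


E[X^3] = sum(x^3 * P(x))
= 8*5/11 + 27*1/11 + 343*5/11
= 162

162


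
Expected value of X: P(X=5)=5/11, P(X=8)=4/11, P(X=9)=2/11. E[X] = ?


E[X] = sum(x * P(x))
= 5*5/11 + 8*4/11 + 9*2/11
= 75/11

75/11


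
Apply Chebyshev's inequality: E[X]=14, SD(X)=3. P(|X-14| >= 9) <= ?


k = 9/3 = 3
Chebyshev: P(|X-mu| >= k*sigma) <= 1/k^2 = 1/3^2 = 1/9

1/9


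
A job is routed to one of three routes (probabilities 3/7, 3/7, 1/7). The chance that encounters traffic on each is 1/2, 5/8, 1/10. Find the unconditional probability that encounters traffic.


P(A) = P(A|B1)P(B1) + P(A|B2)P(B2) + P(A|B3)P(B3)
= 1/2*3/7 + 5/8*3/7 + 1/10*1/7
= 3/14 + 15/56 + 1/70 = 139/280

139/280


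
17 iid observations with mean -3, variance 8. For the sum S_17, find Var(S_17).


By independence, Var(S_n) = n*Var(X_1) = 17*8 = 136

136


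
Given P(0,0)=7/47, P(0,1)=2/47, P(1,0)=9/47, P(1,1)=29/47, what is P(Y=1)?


P(Y=1) = P(0,1)+P(1,1) = 2/47 + 29/47 = 31/47

31/47


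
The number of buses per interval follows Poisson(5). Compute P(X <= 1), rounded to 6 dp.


P(X<=1) = e^(-5)*5^0/0! + e^(-5)*5^1/1!
≈ 0.0067379470 + 0.0336897350
= 0.0404276820
≈ 0.040428

0.040428


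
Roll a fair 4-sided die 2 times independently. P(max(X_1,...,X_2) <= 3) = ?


P(max <= 3) = P(all X_i <= 3) = (P(X_1 <= 3))^2
= (3/4)^2 = 9/16

9/16


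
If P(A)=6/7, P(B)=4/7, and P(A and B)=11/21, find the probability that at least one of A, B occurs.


P(A∪B) = P(A) + P(B) - P(A∩B)
= 6/7 + 4/7 - 11/21 = 19/21

19/21


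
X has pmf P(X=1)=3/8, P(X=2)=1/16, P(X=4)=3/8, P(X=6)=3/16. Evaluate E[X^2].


E[X^2] = sum(x^2 * P(x))
= 1*3/8 + 4*1/16 + 16*3/8 + 36*3/16
= 107/8

107/8


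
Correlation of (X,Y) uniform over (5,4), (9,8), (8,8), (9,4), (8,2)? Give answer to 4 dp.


Cov(X,Y) = 1.0400, Var(X) = 2.1600, Var(Y) = 5.7600
rho = Cov/(sqrt(VarX)*sqrt(VarY)) = 0.2948

0.2948


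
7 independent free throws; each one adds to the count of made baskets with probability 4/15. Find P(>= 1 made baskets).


P(at least one) = 1 - P(none)
P(none) = (1 - 4/15)^7 = (11/15)^7 = 19487171/170859375
P(at least one) = 1 - 19487171/170859375 = 151372204/170859375

151372204/170859375


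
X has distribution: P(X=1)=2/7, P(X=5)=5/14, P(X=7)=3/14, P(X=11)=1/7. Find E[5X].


E[5X] = sum(g(x)*P(x))
= 5*2/7 + 25*5/14 + 35*3/14 + 55*1/7
= 180/7

180/7


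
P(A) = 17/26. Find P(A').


P(A') = 1 - P(A) = 1 - 17/26 = 9/26

9/26


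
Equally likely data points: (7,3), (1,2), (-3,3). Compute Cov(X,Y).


E[X]=5/3, E[Y]=8/3, E[XY]=14/3
Cov(X,Y) = E[XY] - E[X]E[Y] = 14/3 - 5/3*8/3 = 2/9

2/9


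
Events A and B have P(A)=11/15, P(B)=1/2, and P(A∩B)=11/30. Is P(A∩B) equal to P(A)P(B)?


P(A)*P(B) = 11/15*1/2 = 11/30
P(A∩B) = 11/30, which equals P(A)P(B), so independent

Yes, A and B are independent


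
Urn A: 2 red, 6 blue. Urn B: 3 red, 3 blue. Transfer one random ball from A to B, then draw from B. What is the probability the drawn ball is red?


P(transfer red) = 2/8 = 1/4; P(transfer blue) = 3/4
If red transferred: Urn II has 4 red of 7, so P(red|red moved) = 4/7
If blue transferred: Urn II has 3 red of 7, so P(red|blue moved) = 3/7
By total probability: P(red) = 1/4*4/7 + 3/4*3/7 = 13/28

13/28


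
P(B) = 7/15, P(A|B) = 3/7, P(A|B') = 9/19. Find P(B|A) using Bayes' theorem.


P(A) = P(A|B)P(B) + P(A|B')P(B') = 3/7*7/15 + 9/19*8/15 = 43/95
P(B|A) = P(A|B)P(B)/P(A) = (1/5)/(43/95) = 19/43

19/43


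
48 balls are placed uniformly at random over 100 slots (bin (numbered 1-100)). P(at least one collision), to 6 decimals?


P(all different) = prod((100-i)/100 for i=0..47) = 0.000001
P(at least one match) = 1 - 0.000001 = 0.999999

0.999999


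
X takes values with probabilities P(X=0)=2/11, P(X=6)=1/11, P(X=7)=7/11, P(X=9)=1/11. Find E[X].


E[X] = sum(x * P(x))
= 0*2/11 + 6*1/11 + 7*7/11 + 9*1/11
= 64/11

64/11


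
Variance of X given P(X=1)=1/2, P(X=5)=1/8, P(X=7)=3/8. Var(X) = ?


E[X] = 15/4, E[X^2] = 22
Var(X) = E[X^2] - (E[X])^2 = 22 - (15/4)^2 = 127/16

127/16


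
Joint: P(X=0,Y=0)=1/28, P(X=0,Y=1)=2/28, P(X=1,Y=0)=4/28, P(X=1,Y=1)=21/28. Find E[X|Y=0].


P(Y=0) = 5/28
E[X|Y=0] = (0*1 + 1*4)/5 = 4/5

4/5


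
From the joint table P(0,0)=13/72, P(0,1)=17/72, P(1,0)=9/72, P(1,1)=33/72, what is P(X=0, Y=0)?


Read from table: P(X=0, Y=0) = 13/72

13/72


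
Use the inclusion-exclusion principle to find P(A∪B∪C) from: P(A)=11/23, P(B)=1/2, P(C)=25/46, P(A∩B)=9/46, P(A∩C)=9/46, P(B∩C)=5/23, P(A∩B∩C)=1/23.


P(A∪B∪C) = P(A)+P(B)+P(C) - P(AB)-P(AC)-P(BC) + P(ABC)
= 11/23+1/2+25/46 - 9/46-9/46-5/23 + 1/23
= 22/23

22/23


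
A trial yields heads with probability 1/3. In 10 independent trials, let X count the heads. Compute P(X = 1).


P(X=1) = C(10,1) * p^1 * (1-p)^9
= 10 * 1/3 * 512/19683
= 5120/59049

5120/59049


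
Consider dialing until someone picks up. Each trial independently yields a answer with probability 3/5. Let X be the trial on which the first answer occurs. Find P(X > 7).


P(X > 7) = P(first 7 trials all fail) = (1-p)^7 = (2/5)^7 = 128/78125

128/78125


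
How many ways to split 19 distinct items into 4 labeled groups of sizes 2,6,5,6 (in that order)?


19! = 121645100408832000
Denominator: 2!=2 * 6!=720 * 5!=120 * 6!=720
Coefficient = 121645100408832000 / 124416000 = 977728752

977728752


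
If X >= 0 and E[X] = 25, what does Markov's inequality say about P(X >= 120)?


Markov: P(X >= a) <= E[X]/a
P(X >= 120) <= 25/120 = 5/24

5/24


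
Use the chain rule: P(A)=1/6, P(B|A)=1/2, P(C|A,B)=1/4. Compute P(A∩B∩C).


P(A∩B∩C) = P(A) * P(B|A) * P(C|A∩B)
= 1/6 * 1/2 * 1/4
= 1/12 * 1/4 = 1/48

1/48


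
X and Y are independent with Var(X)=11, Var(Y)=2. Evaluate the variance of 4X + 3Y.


Independence => Cov(X,Y)=0
Var(4X + 3Y) = 4^2*Var(X) + 3^2*Var(Y)
= 16*11 + 9*2 = 194

194


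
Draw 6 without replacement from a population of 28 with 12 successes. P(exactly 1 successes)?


P(X=1) = C(12,1)*C(16,5) / C(28,6)
= 12*4368 / 376740
= 52416/376740 = 16/115

16/115


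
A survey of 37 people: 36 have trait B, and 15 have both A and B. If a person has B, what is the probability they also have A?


P(A|B) = P(A∩B)/P(B) = (15/37)/(36/37) = 15/36 = 5/12

5/12


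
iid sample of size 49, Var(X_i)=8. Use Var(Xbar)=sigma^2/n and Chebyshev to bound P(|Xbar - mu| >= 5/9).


Var(Xbar) = Var(X)/n = 8/49
Chebyshev: P(|Xbar-mu| >= 5/9) <= Var(Xbar)/(5/9)^2 = (8/49)/(25/81) = 648/1225

648/1225


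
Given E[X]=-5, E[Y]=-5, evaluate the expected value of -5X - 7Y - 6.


E[-5X - 7Y - 6] = -5*E[X] - 7*E[Y] - 6
= (-5)*(-5) + (-7)*(-5) + (-6)
= 25 + 35 - 6 = 54

54


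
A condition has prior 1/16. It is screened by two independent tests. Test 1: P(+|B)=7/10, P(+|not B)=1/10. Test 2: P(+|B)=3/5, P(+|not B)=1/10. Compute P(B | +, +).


After test 1: P(+) = 7/10*1/16 + 1/10*15/16 = 11/80
P(B|+) = (7/160)/(11/80) = 7/22
After test 2 (use post1 as new prior): P(+) = 3/5*7/22 + 1/10*15/22 = 57/220
P(B|+,+) = (21/110)/(57/220) = 14/19

14/19


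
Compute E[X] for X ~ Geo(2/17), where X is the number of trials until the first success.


For geometric (trials until first success), E[X] = 1/p = 1/(2/17) = 17/2

17/2


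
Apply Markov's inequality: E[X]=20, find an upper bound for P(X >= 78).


Markov: P(X >= a) <= E[X]/a
P(X >= 78) <= 20/78 = 10/39

10/39


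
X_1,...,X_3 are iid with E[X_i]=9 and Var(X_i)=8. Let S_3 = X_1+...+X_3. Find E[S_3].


E[S_n] = n*E[X_1] = 3*9 = 27

27


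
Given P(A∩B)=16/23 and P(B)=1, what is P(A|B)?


P(A|B) = P(A∩B)/P(B) = (32/46)/(46/46) = 32/46 = 16/23

16/23


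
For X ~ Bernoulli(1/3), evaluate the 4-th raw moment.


For Bernoulli: X in {0,1}
E[X^4] = 0^4*(1-1/3) + 1^4*1/3 = 1/3

1/3


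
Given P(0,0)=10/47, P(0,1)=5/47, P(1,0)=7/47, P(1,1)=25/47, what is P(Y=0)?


P(Y=0) = P(0,0)+P(1,0) = 10/47 + 7/47 = 17/47

17/47


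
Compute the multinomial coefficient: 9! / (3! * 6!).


9! = 362880
Denominator: 3!=6 * 6!=720
Coefficient = 362880 / 4320 = 84

84


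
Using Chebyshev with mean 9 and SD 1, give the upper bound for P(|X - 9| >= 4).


k = 4/1 = 4
Chebyshev: P(|X-mu| >= k*sigma) <= 1/k^2 = 1/4^2 = 1/16

1/16


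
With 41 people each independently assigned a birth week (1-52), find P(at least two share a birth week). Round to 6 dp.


P(all different) = prod((52-i)/52 for i=0..40) = 0.000000
P(at least one match) = 1 - 0.000000 = 1.000000

1.000000


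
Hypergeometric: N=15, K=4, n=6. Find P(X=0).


P(X=0) = C(4,0)*C(11,6) / C(15,6)
= 1*462 / 5005
= 462/5005 = 6/65

6/65


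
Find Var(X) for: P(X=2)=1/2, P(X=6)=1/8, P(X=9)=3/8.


E[X] = 41/8, E[X^2] = 295/8
Var(X) = E[X^2] - (E[X])^2 = 295/8 - (41/8)^2 = 679/64

679/64


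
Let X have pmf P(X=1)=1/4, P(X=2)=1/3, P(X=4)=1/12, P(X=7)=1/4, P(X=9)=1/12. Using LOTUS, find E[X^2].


E[X^2] = sum(g(x)*P(x))
= 1*1/4 + 4*1/3 + 16*1/12 + 49*1/4 + 81*1/12
= 263/12

263/12


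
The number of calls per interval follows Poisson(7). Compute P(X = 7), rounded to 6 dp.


P(X=7) = e^(-7) * 7^7 / 7!
≈ 0.0009118819656 * 823543 / 5040
≈ 0.149003

0.149003


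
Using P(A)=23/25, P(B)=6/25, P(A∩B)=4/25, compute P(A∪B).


P(A∪B) = P(A) + P(B) - P(A∩B)
= 23/25 + 6/25 - 4/25 = 1

1


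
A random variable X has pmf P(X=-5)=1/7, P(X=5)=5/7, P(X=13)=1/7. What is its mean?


E[X] = sum(x * P(x))
= -5*1/7 + 5*5/7 + 13*1/7
= 33/7

33/7


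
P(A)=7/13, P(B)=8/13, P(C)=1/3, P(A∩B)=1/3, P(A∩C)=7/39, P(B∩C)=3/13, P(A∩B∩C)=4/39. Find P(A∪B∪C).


P(A∪B∪C) = P(A)+P(B)+P(C) - P(AB)-P(AC)-P(BC) + P(ABC)
= 7/13+8/13+1/3 - 1/3-7/39-3/13 + 4/39
= 11/13

11/13


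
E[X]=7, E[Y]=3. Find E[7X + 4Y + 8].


E[7X + 4Y + 8] = 7*E[X] + 4*E[Y] + 8
= (7)*(7) + (4)*(3) + (8)
= 49 + 12 + 8 = 69

69


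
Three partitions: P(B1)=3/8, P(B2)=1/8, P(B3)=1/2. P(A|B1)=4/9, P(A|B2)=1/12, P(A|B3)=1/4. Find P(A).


P(A) = P(A|B1)P(B1) + P(A|B2)P(B2) + P(A|B3)P(B3)
= 4/9*3/8 + 1/12*1/8 + 1/4*1/2
= 1/6 + 1/96 + 1/8 = 29/96

29/96


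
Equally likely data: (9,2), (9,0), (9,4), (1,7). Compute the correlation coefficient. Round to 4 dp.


Cov(X,Y) = -7.5000, Var(X) = 12.0000, Var(Y) = 6.6875
rho = Cov/(sqrt(VarX)*sqrt(VarY)) = -0.8372

-0.8372


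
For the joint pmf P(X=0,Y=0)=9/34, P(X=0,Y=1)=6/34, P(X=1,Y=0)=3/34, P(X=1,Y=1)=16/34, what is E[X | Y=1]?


P(Y=1) = 22/34
E[X|Y=1] = (0*6 + 1*16)/22 = 16/22 = 8/11

8/11


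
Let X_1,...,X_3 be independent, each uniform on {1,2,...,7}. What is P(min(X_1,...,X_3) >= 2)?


P(min >= 2) = P(all X_i >= 2) = (P(X_1 >= 2))^3
= (6/7)^3 = 216/343

216/343


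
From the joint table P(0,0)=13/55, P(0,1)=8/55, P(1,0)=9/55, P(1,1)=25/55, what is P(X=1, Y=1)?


Read from table: P(X=1, Y=1) = 25/55 = 5/11

5/11


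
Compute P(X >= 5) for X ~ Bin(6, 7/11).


P(X>=5) = P(X=5) + P(X=6)
= 403368/1771561 + 117649/1771561
= 521017/1771561

521017/1771561


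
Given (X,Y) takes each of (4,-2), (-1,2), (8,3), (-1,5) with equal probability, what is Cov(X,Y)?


E[X]=5/2, E[Y]=2, E[XY]=9/4
Cov(X,Y) = E[XY] - E[X]E[Y] = 9/4 - 5/2*2 = -11/4

-11/4


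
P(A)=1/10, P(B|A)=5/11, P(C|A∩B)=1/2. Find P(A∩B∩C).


P(A∩B∩C) = P(A) * P(B|A) * P(C|A∩B)
= 1/10 * 5/11 * 1/2
= 1/22 * 1/2 = 1/44

1/44


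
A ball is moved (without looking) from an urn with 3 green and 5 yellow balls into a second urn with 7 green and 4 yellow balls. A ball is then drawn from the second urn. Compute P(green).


P(transfer green) = 3/8; P(transfer yellow) = 5/8
If green transferred: Urn II has 8 green of 12, so P(green|green moved) = 2/3
If yellow transferred: Urn II has 7 green of 12, so P(green|yellow moved) = 7/12
By total probability: P(green) = 3/8*2/3 + 5/8*7/12 = 59/96

59/96


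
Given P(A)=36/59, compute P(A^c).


P(A') = 1 - P(A) = 1 - 36/59 = 23/59

23/59


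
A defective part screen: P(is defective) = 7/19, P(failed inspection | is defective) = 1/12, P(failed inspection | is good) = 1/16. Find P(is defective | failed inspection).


P(A) = P(A|B)P(B) + P(A|B')P(B') = 1/12*7/19 + 1/16*12/19 = 4/57
P(B|A) = P(A|B)P(B)/P(A) = (7/228)/(4/57) = 7/16

7/16


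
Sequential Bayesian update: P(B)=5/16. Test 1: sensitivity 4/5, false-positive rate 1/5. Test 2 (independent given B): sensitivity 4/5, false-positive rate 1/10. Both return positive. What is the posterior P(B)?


After test 1: P(+) = 4/5*5/16 + 1/5*11/16 = 31/80
P(B|+) = (1/4)/(31/80) = 20/31
After test 2 (use post1 as new prior): P(+) = 4/5*20/31 + 1/10*11/31 = 171/310
P(B|+,+) = (16/31)/(171/310) = 160/171

160/171


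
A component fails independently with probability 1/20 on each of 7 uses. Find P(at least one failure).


P(at least one) = 1 - P(none)
P(none) = (1 - 1/20)^7 = (19/20)^7 = 893871739/1280000000
P(at least one) = 1 - 893871739/1280000000 = 386128261/1280000000

386128261/1280000000


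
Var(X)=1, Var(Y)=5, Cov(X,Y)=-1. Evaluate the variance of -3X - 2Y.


Var(-3X - 2Y) = (-3)^2*Var(X) + (-2)^2*Var(Y) + 2*(-3)*(-2)*Cov(X,Y)
= 9*1 + 4*5 + 12*(-1)
= 9 + 20 - 12 = 17

17


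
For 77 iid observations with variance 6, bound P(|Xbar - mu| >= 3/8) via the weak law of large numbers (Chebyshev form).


Var(Xbar) = Var(X)/n = 6/77
Chebyshev: P(|Xbar-mu| >= 3/8) <= Var(Xbar)/(3/8)^2 = (6/77)/(9/64) = 128/231

128/231


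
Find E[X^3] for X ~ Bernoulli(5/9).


For Bernoulli: X in {0,1}
E[X^3] = 0^3*(1-5/9) + 1^3*5/9 = 5/9

5/9


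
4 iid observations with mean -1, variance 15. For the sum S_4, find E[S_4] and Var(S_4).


E[S_n] = n*mu = 4*-1 = -4
Var(S_n) = n*sigma^2 = 4*15 = 60

E[S_4]=-4, Var(S_4)=60


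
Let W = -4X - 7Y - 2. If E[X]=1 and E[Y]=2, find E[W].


E[-4X - 7Y - 2] = -4*E[X] - 7*E[Y] - 2
= (-4)*(1) + (-7)*(2) + (-2)
= -4 - 14 - 2 = -20

-20


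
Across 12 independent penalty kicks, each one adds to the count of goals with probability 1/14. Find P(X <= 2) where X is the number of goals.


P(X<=2) = P(X=0) + P(X=1) + P(X=2)
= 23298085122481/56693912375296 + 5376481182111/14173478093824 + 4549330231017/28346956187648
= 53902670312959/56693912375296

53902670312959/56693912375296


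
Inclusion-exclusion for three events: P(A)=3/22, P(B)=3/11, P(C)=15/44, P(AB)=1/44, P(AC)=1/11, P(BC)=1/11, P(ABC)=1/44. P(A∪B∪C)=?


P(A∪B∪C) = P(A)+P(B)+P(C) - P(AB)-P(AC)-P(BC) + P(ABC)
= 3/22+3/11+15/44 - 1/44-1/11-1/11 + 1/44
= 25/44

25/44


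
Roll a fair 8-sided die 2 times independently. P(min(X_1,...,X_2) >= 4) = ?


P(min >= 4) = P(all X_i >= 4) = (P(X_1 >= 4))^2
= (5/8)^2 = 25/64

25/64


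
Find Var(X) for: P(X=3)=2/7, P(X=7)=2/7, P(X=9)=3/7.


E[X] = 47/7, E[X^2] = 359/7
Var(X) = E[X^2] - (E[X])^2 = 359/7 - (47/7)^2 = 304/49

304/49


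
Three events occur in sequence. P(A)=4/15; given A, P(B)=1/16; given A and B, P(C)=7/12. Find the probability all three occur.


P(A∩B∩C) = P(A) * P(B|A) * P(C|A∩B)
= 4/15 * 1/16 * 7/12
= 1/60 * 7/12 = 7/720

7/720


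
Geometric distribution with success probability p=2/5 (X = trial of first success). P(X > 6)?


P(X > 6) = P(first 6 trials all fail) = (1-p)^6 = (3/5)^6 = 729/15625

729/15625


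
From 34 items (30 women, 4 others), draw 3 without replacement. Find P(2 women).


P(X=2) = C(30,2)*C(4,1) / C(34,3)
= 435*4 / 5984
= 1740/5984 = 435/1496

435/1496


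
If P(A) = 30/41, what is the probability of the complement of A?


P(A') = 1 - P(A) = 1 - 30/41 = 11/41

11/41


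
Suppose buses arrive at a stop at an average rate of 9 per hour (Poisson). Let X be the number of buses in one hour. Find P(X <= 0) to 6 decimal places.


P(X<=0) = e^(-9)*9^0/0!
≈ 0.0001234098
≈ 0.000123

0.000123


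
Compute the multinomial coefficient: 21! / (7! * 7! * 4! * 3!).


21! = 51090942171709440000
Denominator: 7!=5040 * 7!=5040 * 4!=24 * 3!=6
Coefficient = 51090942171709440000 / 3657830400 = 13967553600

13967553600


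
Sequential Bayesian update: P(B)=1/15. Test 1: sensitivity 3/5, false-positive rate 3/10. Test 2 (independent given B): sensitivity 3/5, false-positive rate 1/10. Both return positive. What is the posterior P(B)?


After test 1: P(+) = 3/5*1/15 + 3/10*14/15 = 8/25
P(B|+) = (1/25)/(8/25) = 1/8
After test 2 (use post1 as new prior): P(+) = 3/5*1/8 + 1/10*7/8 = 13/80
P(B|+,+) = (3/40)/(13/80) = 6/13

6/13


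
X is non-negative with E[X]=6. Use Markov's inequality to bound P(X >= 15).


Markov: P(X >= a) <= E[X]/a
P(X >= 15) <= 6/15 = 2/5

2/5


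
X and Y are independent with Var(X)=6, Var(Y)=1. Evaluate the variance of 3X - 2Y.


Independence => Cov(X,Y)=0
Var(3X - 2Y) = 3^2*Var(X) + (-2)^2*Var(Y)
= 9*6 + 4*1 = 58

58


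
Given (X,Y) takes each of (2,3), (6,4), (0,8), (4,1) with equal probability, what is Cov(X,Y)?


E[X]=3, E[Y]=4, E[XY]=17/2
Cov(X,Y) = E[XY] - E[X]E[Y] = 17/2 - 3*4 = -7/2

-7/2


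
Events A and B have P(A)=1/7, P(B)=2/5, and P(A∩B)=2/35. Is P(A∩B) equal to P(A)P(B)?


P(A)*P(B) = 1/7*2/5 = 2/35
P(A∩B) = 2/35, which equals P(A)P(B), so independent

Yes, A and B are independent


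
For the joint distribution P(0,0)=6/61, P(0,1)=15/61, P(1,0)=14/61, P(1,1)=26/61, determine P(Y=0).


P(Y=0) = P(0,0)+P(1,0) = 6/61 + 14/61 = 20/61

20/61


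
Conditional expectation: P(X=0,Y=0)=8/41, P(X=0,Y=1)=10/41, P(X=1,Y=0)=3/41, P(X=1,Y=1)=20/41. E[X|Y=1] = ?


P(Y=1) = 30/41
E[X|Y=1] = (0*10 + 1*20)/30 = 20/30 = 2/3

2/3


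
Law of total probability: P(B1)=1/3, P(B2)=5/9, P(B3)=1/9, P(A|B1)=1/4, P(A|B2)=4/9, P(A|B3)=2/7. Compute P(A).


P(A) = P(A|B1)P(B1) + P(A|B2)P(B2) + P(A|B3)P(B3)
= 1/4*1/3 + 4/9*5/9 + 2/7*1/9
= 1/12 + 20/81 + 2/63 = 821/2268

821/2268


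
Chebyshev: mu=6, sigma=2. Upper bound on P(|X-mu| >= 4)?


k = 4/2 = 2
Chebyshev: P(|X-mu| >= k*sigma) <= 1/k^2 = 1/2^2 = 1/4

1/4


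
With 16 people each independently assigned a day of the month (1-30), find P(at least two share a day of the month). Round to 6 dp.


P(all different) = prod((30-i)/30 for i=0..15) = 0.007068
P(at least one match) = 1 - 0.007068 = 0.992932

0.992932


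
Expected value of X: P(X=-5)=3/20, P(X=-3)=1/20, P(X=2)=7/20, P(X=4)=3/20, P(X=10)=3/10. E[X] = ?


E[X] = sum(x * P(x))
= -5*3/20 - 3*1/20 + 2*7/20 + 4*3/20 + 10*3/10
= 17/5

17/5


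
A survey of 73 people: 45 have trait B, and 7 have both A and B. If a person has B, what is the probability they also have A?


P(A|B) = P(A∩B)/P(B) = (7/73)/(45/73) = 7/45

7/45


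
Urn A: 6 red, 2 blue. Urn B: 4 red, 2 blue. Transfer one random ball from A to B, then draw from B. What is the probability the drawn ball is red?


P(transfer red) = 6/8 = 3/4; P(transfer blue) = 1/4
If red transferred: Urn II has 5 red of 7, so P(red|red moved) = 5/7
If blue transferred: Urn II has 4 red of 7, so P(red|blue moved) = 4/7
By total probability: P(red) = 3/4*5/7 + 1/4*4/7 = 19/28

19/28


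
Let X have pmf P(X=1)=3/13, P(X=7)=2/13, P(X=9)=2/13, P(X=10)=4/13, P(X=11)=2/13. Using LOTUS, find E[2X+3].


E[2X+3] = sum(g(x)*P(x))
= 5*3/13 + 17*2/13 + 21*2/13 + 23*4/13 + 25*2/13
= 233/13

233/13


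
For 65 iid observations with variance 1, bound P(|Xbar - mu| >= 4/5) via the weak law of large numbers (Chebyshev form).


Var(Xbar) = Var(X)/n = 1/65
Chebyshev: P(|Xbar-mu| >= 4/5) <= Var(Xbar)/(4/5)^2 = (1/65)/(16/25) = 5/208

5/208


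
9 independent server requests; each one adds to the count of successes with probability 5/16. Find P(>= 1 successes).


P(at least one) = 1 - P(none)
P(none) = (1 - 5/16)^9 = (11/16)^9 = 2357947691/68719476736
P(at least one) = 1 - 2357947691/68719476736 = 66361529045/68719476736

66361529045/68719476736


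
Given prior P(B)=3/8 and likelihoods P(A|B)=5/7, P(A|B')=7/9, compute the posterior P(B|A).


P(A) = P(A|B)P(B) + P(A|B')P(B') = 5/7*3/8 + 7/9*5/8 = 95/126
P(B|A) = P(A|B)P(B)/P(A) = (15/56)/(95/126) = 27/76

27/76


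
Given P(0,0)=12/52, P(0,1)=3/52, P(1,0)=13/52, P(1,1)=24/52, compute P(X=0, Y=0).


Read from table: P(X=0, Y=0) = 12/52 = 3/13

3/13


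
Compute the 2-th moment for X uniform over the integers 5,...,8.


E[X^2] = (1/4) * sum(x^2 for x=5..8)
= 174/4 = 87/2

87/2


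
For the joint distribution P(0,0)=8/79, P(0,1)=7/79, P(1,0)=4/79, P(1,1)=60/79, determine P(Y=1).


P(Y=1) = P(0,1)+P(1,1) = 7/79 + 60/79 = 67/79

67/79


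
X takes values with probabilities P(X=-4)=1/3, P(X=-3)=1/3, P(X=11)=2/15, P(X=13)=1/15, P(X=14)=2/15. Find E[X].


E[X] = sum(x * P(x))
= -4*1/3 - 3*1/3 + 11*2/15 + 13*1/15 + 14*2/15
= 28/15

28/15


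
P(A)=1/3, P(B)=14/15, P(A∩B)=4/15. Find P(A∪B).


P(A∪B) = P(A) + P(B) - P(A∩B)
= 1/3 + 14/15 - 4/15 = 1

1


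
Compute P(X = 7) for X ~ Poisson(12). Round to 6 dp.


P(X=7) = e^(-12) * 12^7 / 7!
≈ 0.000006144212353 * 35831808 / 5040
≈ 0.043682

0.043682


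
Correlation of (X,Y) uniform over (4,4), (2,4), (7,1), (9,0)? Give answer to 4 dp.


Cov(X,Y) = -4.6250, Var(X) = 7.2500, Var(Y) = 3.1875
rho = Cov/(sqrt(VarX)*sqrt(VarY)) = -0.9621

-0.9621


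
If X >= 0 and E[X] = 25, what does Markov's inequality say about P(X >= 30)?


Markov: P(X >= a) <= E[X]/a
P(X >= 30) <= 25/30 = 5/6

5/6
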